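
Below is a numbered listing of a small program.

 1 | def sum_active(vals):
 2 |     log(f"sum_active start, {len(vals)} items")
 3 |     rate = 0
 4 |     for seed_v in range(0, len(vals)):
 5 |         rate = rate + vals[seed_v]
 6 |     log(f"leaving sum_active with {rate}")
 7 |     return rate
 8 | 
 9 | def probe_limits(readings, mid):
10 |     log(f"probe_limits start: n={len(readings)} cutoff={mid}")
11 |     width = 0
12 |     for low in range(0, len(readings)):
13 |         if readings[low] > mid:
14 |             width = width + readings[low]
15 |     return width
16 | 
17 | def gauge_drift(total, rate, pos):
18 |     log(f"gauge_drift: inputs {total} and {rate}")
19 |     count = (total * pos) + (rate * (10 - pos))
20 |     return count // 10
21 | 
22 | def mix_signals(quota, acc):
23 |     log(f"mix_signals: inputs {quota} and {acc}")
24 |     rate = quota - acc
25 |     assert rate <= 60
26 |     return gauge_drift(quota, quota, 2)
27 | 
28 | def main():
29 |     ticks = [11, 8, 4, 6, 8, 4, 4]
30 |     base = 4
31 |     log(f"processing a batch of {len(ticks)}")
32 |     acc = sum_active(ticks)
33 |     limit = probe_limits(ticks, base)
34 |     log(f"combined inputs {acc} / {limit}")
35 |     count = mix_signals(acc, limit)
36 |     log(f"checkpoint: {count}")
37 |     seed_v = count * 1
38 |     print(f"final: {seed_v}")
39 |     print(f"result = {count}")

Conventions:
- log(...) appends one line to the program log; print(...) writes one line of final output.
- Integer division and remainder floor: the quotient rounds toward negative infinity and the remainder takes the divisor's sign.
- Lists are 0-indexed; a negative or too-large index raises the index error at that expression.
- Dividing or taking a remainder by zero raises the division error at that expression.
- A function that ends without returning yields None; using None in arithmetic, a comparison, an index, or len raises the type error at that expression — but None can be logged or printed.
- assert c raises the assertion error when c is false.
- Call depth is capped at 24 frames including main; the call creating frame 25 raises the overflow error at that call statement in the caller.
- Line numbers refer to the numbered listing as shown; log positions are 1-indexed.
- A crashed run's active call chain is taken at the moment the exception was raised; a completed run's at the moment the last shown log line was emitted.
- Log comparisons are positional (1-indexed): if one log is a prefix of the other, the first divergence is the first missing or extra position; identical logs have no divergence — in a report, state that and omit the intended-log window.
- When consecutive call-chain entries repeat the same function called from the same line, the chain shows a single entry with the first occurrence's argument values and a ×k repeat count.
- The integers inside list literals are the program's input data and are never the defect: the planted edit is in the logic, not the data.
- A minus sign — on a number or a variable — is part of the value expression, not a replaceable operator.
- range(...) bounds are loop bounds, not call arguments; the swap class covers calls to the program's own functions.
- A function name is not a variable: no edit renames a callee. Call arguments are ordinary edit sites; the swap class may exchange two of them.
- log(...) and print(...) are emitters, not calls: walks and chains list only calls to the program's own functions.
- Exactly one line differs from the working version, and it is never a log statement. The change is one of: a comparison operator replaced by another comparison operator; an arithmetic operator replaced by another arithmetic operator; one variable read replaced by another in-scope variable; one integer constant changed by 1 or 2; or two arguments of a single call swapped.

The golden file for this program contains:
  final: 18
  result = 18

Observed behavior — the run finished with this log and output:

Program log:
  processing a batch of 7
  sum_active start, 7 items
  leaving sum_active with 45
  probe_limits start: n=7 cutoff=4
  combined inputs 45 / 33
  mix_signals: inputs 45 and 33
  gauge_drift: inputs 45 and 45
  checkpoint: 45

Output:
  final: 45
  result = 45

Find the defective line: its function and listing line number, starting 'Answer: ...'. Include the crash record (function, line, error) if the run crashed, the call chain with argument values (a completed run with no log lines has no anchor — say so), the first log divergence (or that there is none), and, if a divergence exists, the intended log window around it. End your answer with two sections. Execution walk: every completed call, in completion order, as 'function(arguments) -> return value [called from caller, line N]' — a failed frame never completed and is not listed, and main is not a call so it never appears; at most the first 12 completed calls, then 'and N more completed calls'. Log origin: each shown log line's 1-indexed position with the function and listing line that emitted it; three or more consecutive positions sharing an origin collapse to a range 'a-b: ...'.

Answer: the defect is in mix_signals at line 26.
The tell: At log position 7 the runs split — shown 'gauge_drift: inputs 45 and 45', but the working version logs 'gauge_drift: inputs 45 and 12'.
Call chain: main.
First divergence: position 7 — the shown line 'gauge_drift: inputs 45 and 45' should read 'gauge_drift: inputs 45 and 12'.
Intended log window:
  5: combined inputs 45 / 33
  6: mix_signals: inputs 45 and 33
  7: gauge_drift: inputs 45 and 12
  8: checkpoint: 18
Execution walk:
  sum_active([11, 8, 4, 6, 8, 4, 4]) -> 45  [called from main, line 32]
  probe_limits([11, 8, 4, 6, 8, 4, 4], 4) -> 33  [called from main, line 33]
  gauge_drift(45, 45, 2) -> 45  [called from mix_signals, line 26]
  mix_signals(45, 33) -> 45  [called from main, line 35]
Log line origins:
  1: logged in main at line 31
  2: logged in sum_active at line 2
  3: logged in sum_active at line 6
  4: logged in probe_limits at line 10
  5: logged in main at line 34
  6: logged in mix_signals at line 23
  7: logged in gauge_drift at line 18
  8: logged in main at line 36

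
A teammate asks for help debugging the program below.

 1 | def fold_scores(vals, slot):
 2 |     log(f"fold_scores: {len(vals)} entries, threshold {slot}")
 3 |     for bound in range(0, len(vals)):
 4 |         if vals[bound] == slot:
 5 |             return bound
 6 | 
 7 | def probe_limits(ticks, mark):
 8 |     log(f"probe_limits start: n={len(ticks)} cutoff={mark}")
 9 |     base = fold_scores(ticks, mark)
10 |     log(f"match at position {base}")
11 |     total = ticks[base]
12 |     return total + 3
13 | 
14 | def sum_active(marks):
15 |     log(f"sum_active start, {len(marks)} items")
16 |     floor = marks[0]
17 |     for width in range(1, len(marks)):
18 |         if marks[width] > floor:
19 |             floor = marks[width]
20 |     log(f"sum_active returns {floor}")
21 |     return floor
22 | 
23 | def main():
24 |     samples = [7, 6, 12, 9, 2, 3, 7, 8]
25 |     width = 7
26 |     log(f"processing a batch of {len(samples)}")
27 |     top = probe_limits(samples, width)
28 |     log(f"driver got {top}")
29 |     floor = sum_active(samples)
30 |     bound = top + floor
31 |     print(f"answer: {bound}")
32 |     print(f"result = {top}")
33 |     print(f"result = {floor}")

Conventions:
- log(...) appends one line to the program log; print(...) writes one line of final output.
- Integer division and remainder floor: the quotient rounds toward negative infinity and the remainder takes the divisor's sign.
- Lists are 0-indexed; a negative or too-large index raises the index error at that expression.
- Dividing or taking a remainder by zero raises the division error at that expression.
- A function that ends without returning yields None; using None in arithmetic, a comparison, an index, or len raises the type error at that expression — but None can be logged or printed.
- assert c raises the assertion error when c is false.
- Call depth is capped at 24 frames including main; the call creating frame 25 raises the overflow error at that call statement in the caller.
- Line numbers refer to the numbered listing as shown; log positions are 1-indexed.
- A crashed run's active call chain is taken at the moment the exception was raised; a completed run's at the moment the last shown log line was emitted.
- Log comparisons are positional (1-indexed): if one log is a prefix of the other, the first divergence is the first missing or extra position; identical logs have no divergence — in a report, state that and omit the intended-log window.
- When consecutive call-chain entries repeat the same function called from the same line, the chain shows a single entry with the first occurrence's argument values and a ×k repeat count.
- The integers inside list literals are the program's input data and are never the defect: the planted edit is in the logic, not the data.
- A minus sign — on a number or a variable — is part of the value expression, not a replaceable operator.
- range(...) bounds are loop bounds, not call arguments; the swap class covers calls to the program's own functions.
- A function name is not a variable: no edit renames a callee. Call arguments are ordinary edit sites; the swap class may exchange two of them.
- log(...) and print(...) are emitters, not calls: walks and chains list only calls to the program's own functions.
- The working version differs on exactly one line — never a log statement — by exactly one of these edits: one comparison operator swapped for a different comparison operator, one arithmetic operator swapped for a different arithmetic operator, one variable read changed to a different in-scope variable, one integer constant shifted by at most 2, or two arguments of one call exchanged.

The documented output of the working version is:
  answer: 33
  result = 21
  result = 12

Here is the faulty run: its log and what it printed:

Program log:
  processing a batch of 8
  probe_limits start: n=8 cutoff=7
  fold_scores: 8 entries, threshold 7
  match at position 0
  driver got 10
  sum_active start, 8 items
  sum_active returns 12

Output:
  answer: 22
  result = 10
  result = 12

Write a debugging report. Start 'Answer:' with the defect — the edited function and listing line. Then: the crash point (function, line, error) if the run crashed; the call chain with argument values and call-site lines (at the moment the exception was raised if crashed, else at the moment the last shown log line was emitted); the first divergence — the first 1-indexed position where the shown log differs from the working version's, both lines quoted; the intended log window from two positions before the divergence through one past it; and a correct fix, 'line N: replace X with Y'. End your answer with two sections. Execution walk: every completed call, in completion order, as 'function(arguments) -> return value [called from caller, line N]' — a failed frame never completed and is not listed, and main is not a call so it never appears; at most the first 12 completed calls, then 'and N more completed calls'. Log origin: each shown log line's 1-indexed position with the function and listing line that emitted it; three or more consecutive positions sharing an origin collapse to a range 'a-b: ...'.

Answer: the defect is in probe_limits at line 12.
Core observation: Log line 5 is where behavior first shows: 'driver got 10' appears instead of 'driver got 21'.
Call chain: main -> sum_active([7, 6, 12, 9, 2, 3, 7, 8]) (called at line 29).
First divergence: at position 5 the run shows 'driver got 10' where the working version logs 'driver got 21'.
Intended log window:
  3: fold_scores: 8 entries, threshold 7
  4: match at position 0
  5: driver got 21
  6: sum_active start, 8 items
Execution walk:
  fold_scores([7, 6, 12, 9, 2, 3, 7, 8], 7) -> 0  [called from probe_limits, line 9]
  probe_limits([7, 6, 12, 9, 2, 3, 7, 8], 7) -> 10  [called from main, line 27]
  sum_active([7, 6, 12, 9, 2, 3, 7, 8]) -> 12  [called from main, line 29]
Origin of each log line:
  1 — main, line 26
  2 — probe_limits, line 8
  3 — fold_scores, line 2
  4 — probe_limits, line 10
  5 — main, line 28
  6 — sum_active, line 15
  7 — sum_active, line 20
A correct fix: line 12: replace `+` with `*`.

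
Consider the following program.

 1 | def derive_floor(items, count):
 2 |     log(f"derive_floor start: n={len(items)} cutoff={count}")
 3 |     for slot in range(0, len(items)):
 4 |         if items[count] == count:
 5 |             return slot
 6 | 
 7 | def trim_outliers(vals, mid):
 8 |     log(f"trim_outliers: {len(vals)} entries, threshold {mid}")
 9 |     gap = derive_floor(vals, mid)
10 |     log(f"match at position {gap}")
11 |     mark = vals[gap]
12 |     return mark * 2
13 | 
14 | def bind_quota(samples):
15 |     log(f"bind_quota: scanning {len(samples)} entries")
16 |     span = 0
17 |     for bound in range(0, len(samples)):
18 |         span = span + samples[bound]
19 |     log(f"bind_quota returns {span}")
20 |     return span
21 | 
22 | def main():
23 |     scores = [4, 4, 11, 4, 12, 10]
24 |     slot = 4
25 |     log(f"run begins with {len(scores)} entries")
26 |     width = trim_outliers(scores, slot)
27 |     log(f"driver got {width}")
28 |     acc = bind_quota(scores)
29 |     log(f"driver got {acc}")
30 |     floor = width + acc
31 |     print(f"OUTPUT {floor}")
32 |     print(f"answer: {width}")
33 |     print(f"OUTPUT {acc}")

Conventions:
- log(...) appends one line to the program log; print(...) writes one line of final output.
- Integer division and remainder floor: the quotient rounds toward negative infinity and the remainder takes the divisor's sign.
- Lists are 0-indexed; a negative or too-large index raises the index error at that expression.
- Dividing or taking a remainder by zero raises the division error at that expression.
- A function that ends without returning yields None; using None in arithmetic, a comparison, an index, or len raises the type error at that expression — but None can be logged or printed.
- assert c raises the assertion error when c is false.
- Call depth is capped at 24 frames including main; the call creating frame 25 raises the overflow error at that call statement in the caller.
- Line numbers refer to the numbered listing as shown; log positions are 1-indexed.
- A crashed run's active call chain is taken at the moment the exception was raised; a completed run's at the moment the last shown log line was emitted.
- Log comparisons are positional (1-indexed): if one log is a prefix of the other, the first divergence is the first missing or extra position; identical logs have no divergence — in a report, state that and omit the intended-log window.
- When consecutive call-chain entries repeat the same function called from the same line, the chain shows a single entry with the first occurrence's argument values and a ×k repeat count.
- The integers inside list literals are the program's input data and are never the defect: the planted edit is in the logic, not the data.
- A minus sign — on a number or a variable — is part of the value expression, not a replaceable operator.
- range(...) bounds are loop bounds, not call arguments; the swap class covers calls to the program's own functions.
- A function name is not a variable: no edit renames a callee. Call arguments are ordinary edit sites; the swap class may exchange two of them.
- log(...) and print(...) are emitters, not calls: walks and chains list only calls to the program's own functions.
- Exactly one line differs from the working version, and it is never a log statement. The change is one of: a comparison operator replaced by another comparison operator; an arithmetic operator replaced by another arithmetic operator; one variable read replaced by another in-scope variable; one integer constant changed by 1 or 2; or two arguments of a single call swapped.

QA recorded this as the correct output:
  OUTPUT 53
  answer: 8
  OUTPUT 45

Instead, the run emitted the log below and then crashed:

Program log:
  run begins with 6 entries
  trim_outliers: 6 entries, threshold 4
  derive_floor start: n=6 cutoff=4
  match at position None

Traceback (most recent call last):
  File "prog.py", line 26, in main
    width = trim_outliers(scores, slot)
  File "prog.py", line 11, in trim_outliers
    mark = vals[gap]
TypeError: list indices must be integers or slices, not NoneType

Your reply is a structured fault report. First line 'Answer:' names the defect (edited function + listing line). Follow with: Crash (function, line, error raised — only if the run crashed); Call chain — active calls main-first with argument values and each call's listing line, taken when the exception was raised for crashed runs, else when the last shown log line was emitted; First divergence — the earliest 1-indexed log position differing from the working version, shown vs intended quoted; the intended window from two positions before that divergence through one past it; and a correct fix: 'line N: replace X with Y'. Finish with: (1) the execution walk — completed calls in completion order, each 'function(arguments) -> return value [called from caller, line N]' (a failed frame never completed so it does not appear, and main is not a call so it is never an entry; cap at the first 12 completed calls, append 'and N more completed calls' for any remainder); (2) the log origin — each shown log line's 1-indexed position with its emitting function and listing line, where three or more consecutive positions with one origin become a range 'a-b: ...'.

Answer: the defect is in derive_floor at line 4.
Key fact: At log position 4 the runs split — shown 'match at position None', but the working version logs 'match at position 0'.
Crash: trim_outliers, line 11, TypeError.
Call chain: main -> trim_outliers([4, 4, 11, 4, 12, 10], 4) (called at line 26).
First divergence: at position 4 the run shows 'match at position None' where the working version logs 'match at position 0'.
Intended log window:
  2: trim_outliers: 6 entries, threshold 4
  3: derive_floor start: n=6 cutoff=4
  4: match at position 0
  5: driver got 8
Execution walk:
  derive_floor([4, 4, 11, 4, 12, 10], 4) -> None  [called from trim_outliers, line 9]
Origin of each log line:
  1: logged in main at line 25
  2: logged in trim_outliers at line 8
  3: logged in derive_floor at line 2
  4: logged in trim_outliers at line 10
A correct fix: line 4: replace `items[count]` with `items[slot]`.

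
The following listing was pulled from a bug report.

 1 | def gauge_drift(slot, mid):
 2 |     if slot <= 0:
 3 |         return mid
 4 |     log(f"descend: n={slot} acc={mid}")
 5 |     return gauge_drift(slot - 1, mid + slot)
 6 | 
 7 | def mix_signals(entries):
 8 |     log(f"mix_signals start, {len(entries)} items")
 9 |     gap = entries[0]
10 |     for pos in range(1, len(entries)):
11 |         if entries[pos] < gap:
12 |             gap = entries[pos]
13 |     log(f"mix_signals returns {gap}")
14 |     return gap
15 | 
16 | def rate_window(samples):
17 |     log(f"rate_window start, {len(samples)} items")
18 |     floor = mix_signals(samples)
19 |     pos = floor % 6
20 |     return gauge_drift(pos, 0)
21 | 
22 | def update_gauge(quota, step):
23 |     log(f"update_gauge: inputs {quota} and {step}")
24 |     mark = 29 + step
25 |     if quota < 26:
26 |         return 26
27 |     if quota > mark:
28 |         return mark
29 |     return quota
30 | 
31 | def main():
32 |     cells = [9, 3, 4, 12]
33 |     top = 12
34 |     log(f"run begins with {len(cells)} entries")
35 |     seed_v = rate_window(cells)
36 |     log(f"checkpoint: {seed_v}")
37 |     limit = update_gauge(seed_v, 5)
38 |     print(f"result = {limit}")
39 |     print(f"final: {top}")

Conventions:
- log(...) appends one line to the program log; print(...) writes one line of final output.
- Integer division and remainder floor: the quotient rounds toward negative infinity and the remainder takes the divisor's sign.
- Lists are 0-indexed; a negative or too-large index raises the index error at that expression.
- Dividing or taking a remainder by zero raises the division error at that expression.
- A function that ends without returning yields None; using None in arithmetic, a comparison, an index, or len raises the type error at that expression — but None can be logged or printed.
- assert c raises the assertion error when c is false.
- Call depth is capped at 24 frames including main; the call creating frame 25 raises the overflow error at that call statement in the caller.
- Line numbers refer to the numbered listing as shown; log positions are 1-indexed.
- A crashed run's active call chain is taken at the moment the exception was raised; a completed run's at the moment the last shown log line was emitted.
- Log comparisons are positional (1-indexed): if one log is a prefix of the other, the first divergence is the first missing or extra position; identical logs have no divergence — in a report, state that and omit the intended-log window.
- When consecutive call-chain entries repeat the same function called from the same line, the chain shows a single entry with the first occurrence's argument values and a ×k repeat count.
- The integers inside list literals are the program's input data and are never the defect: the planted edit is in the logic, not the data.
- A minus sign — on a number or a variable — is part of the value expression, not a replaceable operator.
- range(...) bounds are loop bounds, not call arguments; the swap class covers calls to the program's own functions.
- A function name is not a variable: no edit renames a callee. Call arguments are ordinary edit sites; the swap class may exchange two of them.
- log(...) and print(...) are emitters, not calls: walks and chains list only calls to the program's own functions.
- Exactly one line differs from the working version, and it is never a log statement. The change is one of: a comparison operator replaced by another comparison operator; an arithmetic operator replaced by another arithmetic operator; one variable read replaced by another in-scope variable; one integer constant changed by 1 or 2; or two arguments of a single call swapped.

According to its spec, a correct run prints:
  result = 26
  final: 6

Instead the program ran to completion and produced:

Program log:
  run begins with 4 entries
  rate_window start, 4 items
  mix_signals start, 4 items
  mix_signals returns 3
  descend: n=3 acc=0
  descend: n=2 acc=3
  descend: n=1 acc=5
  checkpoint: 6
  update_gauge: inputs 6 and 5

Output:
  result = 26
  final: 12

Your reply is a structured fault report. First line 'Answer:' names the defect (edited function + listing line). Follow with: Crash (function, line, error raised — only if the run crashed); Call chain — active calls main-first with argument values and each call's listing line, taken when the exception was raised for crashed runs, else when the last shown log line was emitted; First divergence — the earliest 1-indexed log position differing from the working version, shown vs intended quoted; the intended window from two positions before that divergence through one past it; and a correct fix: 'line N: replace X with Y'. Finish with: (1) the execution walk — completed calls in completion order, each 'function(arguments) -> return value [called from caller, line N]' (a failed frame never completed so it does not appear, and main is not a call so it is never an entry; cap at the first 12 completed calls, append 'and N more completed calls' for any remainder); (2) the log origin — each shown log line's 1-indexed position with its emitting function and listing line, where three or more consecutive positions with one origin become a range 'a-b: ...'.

Answer: the defect is in main at line 39.
Core observation: Log streams are identical — the defect surfaces only in the printed output.
Call chain: main -> update_gauge(6, 5) (called at line 37).
First divergence: there is none — every log position agrees.
Execution walk:
  mix_signals([9, 3, 4, 12]) -> 3  [called from rate_window, line 18]
  gauge_drift(0, 6) -> 6  [called from gauge_drift, line 5]
  gauge_drift(1, 5) -> 6  [called from gauge_drift, line 5]
  gauge_drift(2, 3) -> 6  [called from gauge_drift, line 5]
  gauge_drift(3, 0) -> 6  [called from rate_window, line 20]
  rate_window([9, 3, 4, 12]) -> 6  [called from main, line 35]
  update_gauge(6, 5) -> 26  [called from main, line 37]
Log origins:
  1: emitted by main (line 34)
  2: emitted by rate_window (line 17)
  3: emitted by mix_signals (line 8)
  4: emitted by mix_signals (line 13)
  5-7: emitted by gauge_drift (line 4)
  8: emitted by main (line 36)
  9: emitted by update_gauge (line 23)
A correct fix: line 39: replace `top` with `seed_v`.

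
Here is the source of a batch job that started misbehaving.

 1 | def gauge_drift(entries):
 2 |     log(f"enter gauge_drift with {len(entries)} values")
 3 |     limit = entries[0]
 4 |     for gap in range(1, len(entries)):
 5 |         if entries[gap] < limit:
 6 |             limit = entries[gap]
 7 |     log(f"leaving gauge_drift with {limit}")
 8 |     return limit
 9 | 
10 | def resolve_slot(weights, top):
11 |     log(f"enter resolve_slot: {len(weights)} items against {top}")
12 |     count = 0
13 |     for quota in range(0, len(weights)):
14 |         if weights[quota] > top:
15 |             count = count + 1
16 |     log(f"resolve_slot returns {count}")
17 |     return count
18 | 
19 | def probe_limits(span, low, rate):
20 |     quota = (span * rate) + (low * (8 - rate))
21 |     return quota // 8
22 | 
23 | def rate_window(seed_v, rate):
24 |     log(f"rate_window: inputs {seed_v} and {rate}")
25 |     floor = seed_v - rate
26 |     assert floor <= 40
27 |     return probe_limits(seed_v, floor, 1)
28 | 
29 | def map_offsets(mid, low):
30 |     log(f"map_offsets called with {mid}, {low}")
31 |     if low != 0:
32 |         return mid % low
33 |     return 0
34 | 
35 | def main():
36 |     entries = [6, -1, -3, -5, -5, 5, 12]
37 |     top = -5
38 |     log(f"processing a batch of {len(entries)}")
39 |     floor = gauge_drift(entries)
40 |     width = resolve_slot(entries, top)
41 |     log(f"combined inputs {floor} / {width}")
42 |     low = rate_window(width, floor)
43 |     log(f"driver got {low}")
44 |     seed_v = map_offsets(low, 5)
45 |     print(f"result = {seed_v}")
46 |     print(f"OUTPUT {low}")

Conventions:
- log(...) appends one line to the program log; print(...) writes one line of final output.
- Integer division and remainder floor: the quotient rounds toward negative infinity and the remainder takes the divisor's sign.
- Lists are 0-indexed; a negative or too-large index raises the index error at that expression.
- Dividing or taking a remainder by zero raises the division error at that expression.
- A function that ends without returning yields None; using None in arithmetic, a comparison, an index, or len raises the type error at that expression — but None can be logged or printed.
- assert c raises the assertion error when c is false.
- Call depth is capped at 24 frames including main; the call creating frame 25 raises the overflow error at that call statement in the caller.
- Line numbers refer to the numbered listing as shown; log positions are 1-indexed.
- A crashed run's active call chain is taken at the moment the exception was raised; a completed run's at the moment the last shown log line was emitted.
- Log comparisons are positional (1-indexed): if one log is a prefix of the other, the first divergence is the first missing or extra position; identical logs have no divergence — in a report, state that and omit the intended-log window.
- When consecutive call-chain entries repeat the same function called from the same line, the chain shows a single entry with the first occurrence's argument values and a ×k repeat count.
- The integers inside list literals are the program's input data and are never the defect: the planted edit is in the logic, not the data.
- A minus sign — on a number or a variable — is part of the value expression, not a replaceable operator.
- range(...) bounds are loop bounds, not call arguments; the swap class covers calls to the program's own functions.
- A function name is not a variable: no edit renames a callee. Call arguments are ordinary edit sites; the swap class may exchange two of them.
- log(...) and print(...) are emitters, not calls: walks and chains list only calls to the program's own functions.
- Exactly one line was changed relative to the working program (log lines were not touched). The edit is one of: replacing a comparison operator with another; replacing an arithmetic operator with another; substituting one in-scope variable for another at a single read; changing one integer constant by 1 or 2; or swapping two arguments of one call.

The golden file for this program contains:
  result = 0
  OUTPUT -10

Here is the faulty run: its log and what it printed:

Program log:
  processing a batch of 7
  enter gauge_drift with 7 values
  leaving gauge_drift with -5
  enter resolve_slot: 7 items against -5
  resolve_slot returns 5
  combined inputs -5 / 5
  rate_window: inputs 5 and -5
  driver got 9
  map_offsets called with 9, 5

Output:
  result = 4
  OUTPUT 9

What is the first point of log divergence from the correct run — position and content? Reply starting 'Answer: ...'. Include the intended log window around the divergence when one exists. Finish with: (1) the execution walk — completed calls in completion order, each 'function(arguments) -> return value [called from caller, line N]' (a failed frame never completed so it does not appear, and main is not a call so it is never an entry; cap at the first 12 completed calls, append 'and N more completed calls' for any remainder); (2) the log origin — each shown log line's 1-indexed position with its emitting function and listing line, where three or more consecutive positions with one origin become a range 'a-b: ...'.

Answer: position 7; shown 'rate_window: inputs 5 and -5' vs intended 'rate_window: inputs -5 and 5'.
Intended log window:
  5: resolve_slot returns 5
  6: combined inputs -5 / 5
  7: rate_window: inputs -5 and 5
  8: driver got -10
Execution walk:
  gauge_drift([6, -1, -3, -5, -5, 5, 12]) -> -5  [called from main, line 39]
  resolve_slot([6, -1, -3, -5, -5, 5, 12], -5) -> 5  [called from main, line 40]
  probe_limits(5, 10, 1) -> 9  [called from rate_window, line 27]
  rate_window(5, -5) -> 9  [called from main, line 42]
  map_offsets(9, 5) -> 4  [called from main, line 44]
Origin of each log line:
  1: logged in main at line 38
  2: logged in gauge_drift at line 2
  3: logged in gauge_drift at line 7
  4: logged in resolve_slot at line 11
  5: logged in resolve_slot at line 16
  6: logged in main at line 41
  7: logged in rate_window at line 24
  8: logged in main at line 43
  9: logged in map_offsets at line 30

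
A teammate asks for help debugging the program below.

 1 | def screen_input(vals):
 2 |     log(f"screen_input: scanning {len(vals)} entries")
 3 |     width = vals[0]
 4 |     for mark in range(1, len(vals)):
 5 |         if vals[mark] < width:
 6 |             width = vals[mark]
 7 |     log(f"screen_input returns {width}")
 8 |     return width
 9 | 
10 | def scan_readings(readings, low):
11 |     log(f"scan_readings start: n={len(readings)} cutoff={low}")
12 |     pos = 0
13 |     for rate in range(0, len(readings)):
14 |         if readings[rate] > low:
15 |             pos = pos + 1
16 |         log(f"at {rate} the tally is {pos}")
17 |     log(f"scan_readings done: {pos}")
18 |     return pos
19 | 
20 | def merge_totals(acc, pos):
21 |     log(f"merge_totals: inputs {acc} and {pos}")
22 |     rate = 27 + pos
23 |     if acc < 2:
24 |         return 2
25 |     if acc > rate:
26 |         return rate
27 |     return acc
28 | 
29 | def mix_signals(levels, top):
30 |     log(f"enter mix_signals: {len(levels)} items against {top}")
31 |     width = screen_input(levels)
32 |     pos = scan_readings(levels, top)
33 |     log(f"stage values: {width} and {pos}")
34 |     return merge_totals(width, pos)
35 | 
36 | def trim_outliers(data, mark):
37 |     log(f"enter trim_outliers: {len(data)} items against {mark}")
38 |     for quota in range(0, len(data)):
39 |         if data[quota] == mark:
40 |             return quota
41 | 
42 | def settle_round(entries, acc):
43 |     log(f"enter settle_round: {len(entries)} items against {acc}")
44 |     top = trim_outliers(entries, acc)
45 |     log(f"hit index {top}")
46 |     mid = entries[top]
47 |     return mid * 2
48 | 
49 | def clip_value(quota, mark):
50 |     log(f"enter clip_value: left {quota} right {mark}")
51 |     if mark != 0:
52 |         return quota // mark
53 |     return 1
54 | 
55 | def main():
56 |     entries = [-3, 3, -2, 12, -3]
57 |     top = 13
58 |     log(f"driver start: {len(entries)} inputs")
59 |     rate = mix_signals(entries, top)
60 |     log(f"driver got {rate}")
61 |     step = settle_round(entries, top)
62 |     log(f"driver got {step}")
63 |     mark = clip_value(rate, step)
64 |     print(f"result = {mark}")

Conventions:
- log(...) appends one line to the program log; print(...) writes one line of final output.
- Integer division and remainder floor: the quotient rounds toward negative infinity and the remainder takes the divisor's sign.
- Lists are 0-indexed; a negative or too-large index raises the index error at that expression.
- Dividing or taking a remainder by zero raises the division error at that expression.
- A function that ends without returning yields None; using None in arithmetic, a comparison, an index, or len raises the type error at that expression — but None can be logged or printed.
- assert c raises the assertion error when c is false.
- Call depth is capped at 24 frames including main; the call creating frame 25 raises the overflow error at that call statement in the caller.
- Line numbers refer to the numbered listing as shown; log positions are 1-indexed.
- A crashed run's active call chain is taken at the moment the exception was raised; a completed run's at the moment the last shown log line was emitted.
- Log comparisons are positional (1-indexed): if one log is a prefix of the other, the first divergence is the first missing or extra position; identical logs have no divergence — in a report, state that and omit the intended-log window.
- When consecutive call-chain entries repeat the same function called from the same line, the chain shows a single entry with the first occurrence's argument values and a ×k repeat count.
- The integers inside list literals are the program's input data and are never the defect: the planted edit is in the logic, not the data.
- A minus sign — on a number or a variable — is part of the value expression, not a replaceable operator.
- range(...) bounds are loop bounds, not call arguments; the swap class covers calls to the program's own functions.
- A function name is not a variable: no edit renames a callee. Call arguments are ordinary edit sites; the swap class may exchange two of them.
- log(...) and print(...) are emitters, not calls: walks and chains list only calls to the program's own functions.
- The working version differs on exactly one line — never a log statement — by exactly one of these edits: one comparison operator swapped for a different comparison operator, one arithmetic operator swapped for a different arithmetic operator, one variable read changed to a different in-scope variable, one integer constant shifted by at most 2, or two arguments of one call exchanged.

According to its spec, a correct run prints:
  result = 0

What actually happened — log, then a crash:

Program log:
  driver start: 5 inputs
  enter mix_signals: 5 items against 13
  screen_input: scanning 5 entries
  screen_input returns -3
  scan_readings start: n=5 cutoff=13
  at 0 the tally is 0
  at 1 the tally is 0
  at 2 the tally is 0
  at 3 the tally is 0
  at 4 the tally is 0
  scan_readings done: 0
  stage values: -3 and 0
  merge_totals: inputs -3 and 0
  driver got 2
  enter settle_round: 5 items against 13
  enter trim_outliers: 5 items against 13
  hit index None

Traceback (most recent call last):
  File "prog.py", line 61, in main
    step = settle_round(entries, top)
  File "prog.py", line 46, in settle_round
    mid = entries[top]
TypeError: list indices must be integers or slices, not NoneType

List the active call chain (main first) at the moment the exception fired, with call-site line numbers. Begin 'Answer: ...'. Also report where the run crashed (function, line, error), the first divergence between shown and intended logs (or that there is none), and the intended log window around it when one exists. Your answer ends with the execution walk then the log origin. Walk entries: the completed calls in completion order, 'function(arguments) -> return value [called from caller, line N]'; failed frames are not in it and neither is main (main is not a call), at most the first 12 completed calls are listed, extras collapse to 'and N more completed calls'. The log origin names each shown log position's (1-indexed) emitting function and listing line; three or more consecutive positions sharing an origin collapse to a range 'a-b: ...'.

Answer: main -> settle_round (called at line 61).
The tell: At log position 2 the runs split — shown 'enter mix_signals: 5 items against 13', but the working version logs 'enter mix_signals: 5 items against 12'.
Crash: settle_round, line 46, TypeError.
First divergence: at position 2 the run shows 'enter mix_signals: 5 items against 13' where the working version logs 'enter mix_signals: 5 items against 12'.
Intended log window:
  1: driver start: 5 inputs
  2: enter mix_signals: 5 items against 12
  3: screen_input: scanning 5 entries
Execution walk:
  screen_input([-3, 3, -2, 12, -3]) -> -3  [called from mix_signals, line 31]
  scan_readings([-3, 3, -2, 12, -3], 13) -> 0  [called from mix_signals, line 32]
  merge_totals(-3, 0) -> 2  [called from mix_signals, line 34]
  mix_signals([-3, 3, -2, 12, -3], 13) -> 2  [called from main, line 59]
  trim_outliers([-3, 3, -2, 12, -3], 13) -> None  [called from settle_round, line 44]
Log origins:
  1 — main, line 58
  2 — mix_signals, line 30
  3 — screen_input, line 2
  4 — screen_input, line 7
  5 — scan_readings, line 11
  6-10 — scan_readings, line 16
  11 — scan_readings, line 17
  12 — mix_signals, line 33
  13 — merge_totals, line 21
  14 — main, line 60
  15 — settle_round, line 43
  16 — trim_outliers, line 37
  17 — settle_round, line 45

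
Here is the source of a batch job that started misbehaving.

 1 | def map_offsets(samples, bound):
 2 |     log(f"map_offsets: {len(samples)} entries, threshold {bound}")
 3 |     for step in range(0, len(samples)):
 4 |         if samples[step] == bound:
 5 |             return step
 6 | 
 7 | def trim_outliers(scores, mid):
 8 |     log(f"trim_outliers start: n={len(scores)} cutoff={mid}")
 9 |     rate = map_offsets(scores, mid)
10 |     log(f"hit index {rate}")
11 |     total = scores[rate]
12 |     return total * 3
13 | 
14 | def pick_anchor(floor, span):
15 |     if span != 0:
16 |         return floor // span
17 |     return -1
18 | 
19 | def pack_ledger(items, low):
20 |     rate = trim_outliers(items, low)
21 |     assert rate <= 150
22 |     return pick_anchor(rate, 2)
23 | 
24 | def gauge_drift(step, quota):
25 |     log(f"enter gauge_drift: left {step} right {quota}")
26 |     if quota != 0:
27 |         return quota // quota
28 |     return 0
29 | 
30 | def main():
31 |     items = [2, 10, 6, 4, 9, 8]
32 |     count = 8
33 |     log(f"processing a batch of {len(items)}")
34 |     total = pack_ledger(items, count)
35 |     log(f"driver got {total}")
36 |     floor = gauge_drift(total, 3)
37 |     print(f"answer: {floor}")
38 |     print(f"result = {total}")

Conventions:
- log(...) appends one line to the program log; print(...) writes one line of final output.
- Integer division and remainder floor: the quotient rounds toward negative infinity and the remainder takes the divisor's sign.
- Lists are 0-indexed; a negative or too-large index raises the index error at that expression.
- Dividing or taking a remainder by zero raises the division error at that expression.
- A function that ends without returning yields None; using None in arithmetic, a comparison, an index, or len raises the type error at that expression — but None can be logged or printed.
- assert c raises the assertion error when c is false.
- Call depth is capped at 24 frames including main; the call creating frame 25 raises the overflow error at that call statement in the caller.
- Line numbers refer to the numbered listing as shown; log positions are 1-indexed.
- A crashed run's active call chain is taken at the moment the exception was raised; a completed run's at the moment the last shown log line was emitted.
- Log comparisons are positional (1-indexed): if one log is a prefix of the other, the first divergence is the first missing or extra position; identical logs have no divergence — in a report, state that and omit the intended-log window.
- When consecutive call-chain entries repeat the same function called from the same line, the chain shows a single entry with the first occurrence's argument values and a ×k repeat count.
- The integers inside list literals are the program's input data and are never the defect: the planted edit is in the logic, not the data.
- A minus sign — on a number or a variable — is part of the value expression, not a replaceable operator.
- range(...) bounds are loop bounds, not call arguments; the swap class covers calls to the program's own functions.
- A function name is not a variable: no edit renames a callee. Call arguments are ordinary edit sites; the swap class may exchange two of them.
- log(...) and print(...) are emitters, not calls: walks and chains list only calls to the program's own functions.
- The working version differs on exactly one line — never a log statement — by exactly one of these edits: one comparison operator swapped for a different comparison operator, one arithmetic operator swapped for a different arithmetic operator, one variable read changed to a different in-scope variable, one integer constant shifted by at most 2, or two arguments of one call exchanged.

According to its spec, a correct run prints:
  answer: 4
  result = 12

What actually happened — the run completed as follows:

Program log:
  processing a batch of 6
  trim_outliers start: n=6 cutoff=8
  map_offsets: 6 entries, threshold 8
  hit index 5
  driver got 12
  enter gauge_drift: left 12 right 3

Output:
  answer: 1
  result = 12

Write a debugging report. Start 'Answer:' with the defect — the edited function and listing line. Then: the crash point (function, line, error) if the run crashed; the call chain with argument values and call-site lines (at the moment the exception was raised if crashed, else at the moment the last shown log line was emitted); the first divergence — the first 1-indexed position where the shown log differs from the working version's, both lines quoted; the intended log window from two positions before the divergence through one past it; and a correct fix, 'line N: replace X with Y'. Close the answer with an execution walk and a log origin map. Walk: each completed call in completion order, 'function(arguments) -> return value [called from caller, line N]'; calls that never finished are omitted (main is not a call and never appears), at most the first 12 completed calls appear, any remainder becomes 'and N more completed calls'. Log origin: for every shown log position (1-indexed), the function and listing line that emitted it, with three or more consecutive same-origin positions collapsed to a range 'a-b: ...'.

Answer: the defect is in gauge_drift at line 27.
Core observation: The two runs log identically and part ways only at the printed values.
Call chain: main -> gauge_drift(12, 3) (called at line 36).
First divergence: none; the two logs match at every position.
Execution walk:
  map_offsets([2, 10, 6, 4, 9, 8], 8) -> 5  [called from trim_outliers, line 9]
  trim_outliers([2, 10, 6, 4, 9, 8], 8) -> 24  [called from pack_ledger, line 20]
  pick_anchor(24, 2) -> 12  [called from pack_ledger, line 22]
  pack_ledger([2, 10, 6, 4, 9, 8], 8) -> 12  [called from main, line 34]
  gauge_drift(12, 3) -> 1  [called from main, line 36]
Log line origins:
  1: from main, line 33
  2: from trim_outliers, line 8
  3: from map_offsets, line 2
  4: from trim_outliers, line 10
  5: from main, line 35
  6: from gauge_drift, line 25
A correct fix: line 27: replace `quota // quota` with `step // quota`.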